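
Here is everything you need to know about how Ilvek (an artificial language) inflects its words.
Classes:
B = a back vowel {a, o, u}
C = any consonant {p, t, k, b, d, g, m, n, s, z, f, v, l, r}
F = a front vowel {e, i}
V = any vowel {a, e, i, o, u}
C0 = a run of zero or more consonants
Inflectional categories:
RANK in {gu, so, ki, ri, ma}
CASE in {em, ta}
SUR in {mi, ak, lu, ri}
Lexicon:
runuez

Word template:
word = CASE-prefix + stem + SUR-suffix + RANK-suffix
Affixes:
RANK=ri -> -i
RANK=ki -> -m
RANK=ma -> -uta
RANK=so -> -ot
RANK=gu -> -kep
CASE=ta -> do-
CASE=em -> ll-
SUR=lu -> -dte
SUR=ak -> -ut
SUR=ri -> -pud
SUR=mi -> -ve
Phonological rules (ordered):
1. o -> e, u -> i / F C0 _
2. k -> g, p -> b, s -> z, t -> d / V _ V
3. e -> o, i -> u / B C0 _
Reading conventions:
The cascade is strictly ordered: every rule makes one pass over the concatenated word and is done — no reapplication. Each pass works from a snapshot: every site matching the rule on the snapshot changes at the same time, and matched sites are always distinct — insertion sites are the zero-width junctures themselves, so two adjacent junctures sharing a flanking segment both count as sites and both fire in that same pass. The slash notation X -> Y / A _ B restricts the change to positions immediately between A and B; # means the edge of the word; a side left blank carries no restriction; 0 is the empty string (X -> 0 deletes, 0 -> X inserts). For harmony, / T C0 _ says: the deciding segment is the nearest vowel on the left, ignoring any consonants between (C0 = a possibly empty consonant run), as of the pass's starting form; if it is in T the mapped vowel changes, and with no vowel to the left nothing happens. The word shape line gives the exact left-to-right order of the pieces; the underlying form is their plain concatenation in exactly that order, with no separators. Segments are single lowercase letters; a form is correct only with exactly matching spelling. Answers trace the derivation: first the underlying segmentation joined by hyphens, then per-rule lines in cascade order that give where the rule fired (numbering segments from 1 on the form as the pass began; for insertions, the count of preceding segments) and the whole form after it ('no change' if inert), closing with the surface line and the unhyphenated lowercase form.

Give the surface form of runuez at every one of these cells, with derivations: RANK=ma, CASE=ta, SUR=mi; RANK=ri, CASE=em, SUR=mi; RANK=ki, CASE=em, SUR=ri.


cell RANK=ma, CASE=ta, SUR=mi:
underlying: do-runuez-ve-uta
1. o -> e, u -> i / F C0 _: fires at position(s) 11: dorunuezveita
2. k -> g, p -> b, s -> z, t -> d / V _ V: fires at position(s) 12: dorunuezveida
3. e -> o, i -> u / B C0 _: fires at position(s) 7: dorunuozveida
surface: dorunuozveida

cell RANK=ri, CASE=em, SUR=mi:
underlying: ll-runuez-ve-i
1. o -> e, u -> i / F C0 _: no change
2. k -> g, p -> b, s -> z, t -> d / V _ V: no change
3. e -> o, i -> u / B C0 _: fires at position(s) 7: llrunuozvei
surface: llrunuozvei

cell RANK=ki, CASE=em, SUR=ri:
underlying: ll-runuez-pud-m
1. o -> e, u -> i / F C0 _: fires at position(s) 10: llrunuezpidm
2. k -> g, p -> b, s -> z, t -> d / V _ V: no change
3. e -> o, i -> u / B C0 _: fires at position(s) 7: llrunuozpidm
surface: llrunuozpidm


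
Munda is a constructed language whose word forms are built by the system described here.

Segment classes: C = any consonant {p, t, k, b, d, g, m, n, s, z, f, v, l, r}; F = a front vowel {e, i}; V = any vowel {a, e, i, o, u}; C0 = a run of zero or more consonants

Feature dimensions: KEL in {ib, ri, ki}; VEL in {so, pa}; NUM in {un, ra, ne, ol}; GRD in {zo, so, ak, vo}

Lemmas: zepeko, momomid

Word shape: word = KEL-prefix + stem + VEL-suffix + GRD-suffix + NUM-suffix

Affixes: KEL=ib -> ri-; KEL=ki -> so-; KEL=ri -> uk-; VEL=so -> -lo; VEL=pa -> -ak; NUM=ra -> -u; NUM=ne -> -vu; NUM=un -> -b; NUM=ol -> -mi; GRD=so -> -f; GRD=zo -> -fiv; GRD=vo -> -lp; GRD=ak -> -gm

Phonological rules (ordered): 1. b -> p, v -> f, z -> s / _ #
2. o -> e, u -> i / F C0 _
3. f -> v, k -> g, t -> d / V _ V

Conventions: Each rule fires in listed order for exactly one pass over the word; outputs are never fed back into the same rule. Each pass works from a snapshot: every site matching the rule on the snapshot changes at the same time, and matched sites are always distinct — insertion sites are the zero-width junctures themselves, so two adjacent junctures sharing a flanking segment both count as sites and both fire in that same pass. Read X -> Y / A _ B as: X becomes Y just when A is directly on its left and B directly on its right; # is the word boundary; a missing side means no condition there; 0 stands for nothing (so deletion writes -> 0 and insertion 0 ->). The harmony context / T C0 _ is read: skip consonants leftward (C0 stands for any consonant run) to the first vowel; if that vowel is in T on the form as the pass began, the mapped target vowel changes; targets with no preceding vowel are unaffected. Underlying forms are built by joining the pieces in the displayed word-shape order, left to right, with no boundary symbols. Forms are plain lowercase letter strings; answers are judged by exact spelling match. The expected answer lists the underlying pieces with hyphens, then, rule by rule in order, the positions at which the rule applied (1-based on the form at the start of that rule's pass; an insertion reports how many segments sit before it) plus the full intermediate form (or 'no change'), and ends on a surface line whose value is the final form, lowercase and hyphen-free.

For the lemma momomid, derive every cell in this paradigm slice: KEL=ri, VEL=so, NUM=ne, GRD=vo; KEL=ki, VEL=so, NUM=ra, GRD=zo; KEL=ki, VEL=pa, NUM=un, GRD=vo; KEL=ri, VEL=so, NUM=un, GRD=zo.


cell KEL=ri, VEL=so, NUM=ne, GRD=vo:
underlying: uk-momomid-lo-lp-vu
1. b -> p, v -> f, z -> s / _ #: no change
2. o -> e, u -> i / F C0 _: fires at position(s) 11: ukmomomidlelpvu
3. f -> v, k -> g, t -> d / V _ V: no change
surface: ukmomomidlelpvu

cell KEL=ki, VEL=so, NUM=ra, GRD=zo:
underlying: so-momomid-lo-fiv-u
1. b -> p, v -> f, z -> s / _ #: no change
2. o -> e, u -> i / F C0 _: fires at position(s) 11, 15: somomomidlefivi
3. f -> v, k -> g, t -> d / V _ V: fires at position(s) 12: somomomidlevivi
surface: somomomidlevivi

cell KEL=ki, VEL=pa, NUM=un, GRD=vo:
underlying: so-momomid-ak-lp-b
1. b -> p, v -> f, z -> s / _ #: fires at position(s) 14: somomomidaklpp
2. o -> e, u -> i / F C0 _: no change
3. f -> v, k -> g, t -> d / V _ V: no change
surface: somomomidaklpp

cell KEL=ri, VEL=so, NUM=un, GRD=zo:
underlying: uk-momomid-lo-fiv-b
1. b -> p, v -> f, z -> s / _ #: fires at position(s) 15: ukmomomidlofivp
2. o -> e, u -> i / F C0 _: fires at position(s) 11: ukmomomidlefivp
3. f -> v, k -> g, t -> d / V _ V: fires at position(s) 12: ukmomomidlevivp
surface: ukmomomidlevivp


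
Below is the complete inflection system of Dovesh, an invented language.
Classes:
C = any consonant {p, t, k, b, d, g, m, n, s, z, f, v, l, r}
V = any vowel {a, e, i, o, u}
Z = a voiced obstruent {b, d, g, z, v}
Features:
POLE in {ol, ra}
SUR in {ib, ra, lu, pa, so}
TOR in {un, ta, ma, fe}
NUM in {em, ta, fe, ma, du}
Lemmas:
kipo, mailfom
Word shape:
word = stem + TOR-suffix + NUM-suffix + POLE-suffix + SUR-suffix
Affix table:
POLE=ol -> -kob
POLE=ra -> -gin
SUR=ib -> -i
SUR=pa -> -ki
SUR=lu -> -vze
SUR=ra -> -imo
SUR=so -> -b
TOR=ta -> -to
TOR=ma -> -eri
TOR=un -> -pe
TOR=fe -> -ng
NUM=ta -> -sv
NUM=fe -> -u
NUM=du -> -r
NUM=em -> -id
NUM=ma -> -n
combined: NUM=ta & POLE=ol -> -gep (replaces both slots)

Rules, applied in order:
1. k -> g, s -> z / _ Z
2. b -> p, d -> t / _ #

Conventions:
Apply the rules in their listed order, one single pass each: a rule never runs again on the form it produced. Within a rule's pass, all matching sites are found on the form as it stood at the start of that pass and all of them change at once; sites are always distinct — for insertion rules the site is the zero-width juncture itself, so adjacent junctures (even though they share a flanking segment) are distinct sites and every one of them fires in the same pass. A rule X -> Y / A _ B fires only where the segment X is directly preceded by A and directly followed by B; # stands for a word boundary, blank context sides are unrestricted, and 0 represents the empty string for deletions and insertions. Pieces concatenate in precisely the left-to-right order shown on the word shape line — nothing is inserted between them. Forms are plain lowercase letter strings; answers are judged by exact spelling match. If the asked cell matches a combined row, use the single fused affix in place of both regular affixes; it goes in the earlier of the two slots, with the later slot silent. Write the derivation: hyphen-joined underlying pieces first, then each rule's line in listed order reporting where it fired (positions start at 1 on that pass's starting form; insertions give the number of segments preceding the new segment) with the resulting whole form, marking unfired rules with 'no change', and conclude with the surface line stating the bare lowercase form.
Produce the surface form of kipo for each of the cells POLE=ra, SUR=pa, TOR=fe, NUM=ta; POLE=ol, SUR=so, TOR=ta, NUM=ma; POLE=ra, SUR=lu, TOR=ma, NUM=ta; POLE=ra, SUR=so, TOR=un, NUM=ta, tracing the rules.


cell POLE=ra, SUR=pa, TOR=fe, NUM=ta:
underlying: kipo-ng-sv-gin-ki
1. k -> g, s -> z / _ Z: fires at position(s) 7: kipongzvginki
2. b -> p, d -> t / _ #: no change
surface: kipongzvginki

cell POLE=ol, SUR=so, TOR=ta, NUM=ma:
underlying: kipo-to-n-kob-b
1. k -> g, s -> z / _ Z: no change
2. b -> p, d -> t / _ #: fires at position(s) 11: kipotonkobp
surface: kipotonkobp

cell POLE=ra, SUR=lu, TOR=ma, NUM=ta:
underlying: kipo-eri-sv-gin-vze
1. k -> g, s -> z / _ Z: fires at position(s) 8: kipoerizvginvze
2. b -> p, d -> t / _ #: no change
surface: kipoerizvginvze

cell POLE=ra, SUR=so, TOR=un, NUM=ta:
underlying: kipo-pe-sv-gin-b
1. k -> g, s -> z / _ Z: fires at position(s) 7: kipopezvginb
2. b -> p, d -> t / _ #: fires at position(s) 12: kipopezvginp
surface: kipopezvginp


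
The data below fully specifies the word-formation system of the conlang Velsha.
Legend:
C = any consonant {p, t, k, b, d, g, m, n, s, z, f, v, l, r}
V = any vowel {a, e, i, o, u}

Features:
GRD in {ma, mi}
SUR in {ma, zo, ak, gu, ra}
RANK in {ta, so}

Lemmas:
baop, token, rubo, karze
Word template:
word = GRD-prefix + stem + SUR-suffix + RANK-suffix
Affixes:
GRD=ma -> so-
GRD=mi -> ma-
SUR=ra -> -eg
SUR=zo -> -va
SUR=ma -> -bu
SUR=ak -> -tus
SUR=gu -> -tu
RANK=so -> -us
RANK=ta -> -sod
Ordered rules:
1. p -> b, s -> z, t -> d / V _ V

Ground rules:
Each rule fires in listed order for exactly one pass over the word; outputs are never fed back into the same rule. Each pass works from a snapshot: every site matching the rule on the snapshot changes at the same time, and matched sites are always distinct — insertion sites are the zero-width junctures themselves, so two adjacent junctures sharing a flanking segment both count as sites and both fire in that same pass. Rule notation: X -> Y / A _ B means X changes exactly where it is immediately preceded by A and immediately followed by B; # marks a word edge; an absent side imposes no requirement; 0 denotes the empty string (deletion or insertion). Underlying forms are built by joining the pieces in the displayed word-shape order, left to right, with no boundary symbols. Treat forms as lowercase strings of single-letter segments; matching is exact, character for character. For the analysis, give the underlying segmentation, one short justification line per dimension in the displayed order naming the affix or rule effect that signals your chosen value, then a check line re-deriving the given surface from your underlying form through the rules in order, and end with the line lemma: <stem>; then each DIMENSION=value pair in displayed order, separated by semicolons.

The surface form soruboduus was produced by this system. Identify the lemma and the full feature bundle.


underlying: so-rubo-tu-us
GRD=ma - signalled by the affix so-
SUR=gu - signalled by the affix -tu
RANK=so - signalled by the affix -us
check: sorubotuus -> soruboduus
lemma: rubo; GRD=ma; SUR=gu; RANK=so


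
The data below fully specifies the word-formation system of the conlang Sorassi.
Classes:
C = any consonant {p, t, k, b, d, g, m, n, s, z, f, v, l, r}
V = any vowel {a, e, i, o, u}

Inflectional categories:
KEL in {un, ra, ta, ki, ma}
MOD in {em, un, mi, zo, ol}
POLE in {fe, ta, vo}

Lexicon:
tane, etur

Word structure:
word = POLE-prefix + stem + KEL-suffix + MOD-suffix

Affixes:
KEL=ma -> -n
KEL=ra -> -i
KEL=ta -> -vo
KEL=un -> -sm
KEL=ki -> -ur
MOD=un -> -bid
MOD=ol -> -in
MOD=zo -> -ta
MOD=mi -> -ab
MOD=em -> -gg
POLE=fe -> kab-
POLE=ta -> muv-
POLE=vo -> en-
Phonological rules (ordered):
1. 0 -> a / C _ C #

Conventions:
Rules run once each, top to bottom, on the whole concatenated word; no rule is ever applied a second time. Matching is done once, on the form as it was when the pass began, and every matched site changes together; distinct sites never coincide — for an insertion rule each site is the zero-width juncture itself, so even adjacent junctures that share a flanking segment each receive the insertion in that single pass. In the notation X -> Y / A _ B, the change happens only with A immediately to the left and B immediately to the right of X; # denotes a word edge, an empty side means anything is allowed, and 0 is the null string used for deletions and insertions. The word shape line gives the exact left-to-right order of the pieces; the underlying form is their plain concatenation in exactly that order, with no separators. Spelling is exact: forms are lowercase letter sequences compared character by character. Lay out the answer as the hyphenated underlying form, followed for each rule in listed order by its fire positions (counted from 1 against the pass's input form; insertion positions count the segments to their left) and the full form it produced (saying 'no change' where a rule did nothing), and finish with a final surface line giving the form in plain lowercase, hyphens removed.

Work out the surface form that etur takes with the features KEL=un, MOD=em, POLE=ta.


underlying: muv-etur-sm-gg
1. 0 -> a / C _ C #: inserts after position(s) 10: muvetursmgag
surface: muvetursmgag


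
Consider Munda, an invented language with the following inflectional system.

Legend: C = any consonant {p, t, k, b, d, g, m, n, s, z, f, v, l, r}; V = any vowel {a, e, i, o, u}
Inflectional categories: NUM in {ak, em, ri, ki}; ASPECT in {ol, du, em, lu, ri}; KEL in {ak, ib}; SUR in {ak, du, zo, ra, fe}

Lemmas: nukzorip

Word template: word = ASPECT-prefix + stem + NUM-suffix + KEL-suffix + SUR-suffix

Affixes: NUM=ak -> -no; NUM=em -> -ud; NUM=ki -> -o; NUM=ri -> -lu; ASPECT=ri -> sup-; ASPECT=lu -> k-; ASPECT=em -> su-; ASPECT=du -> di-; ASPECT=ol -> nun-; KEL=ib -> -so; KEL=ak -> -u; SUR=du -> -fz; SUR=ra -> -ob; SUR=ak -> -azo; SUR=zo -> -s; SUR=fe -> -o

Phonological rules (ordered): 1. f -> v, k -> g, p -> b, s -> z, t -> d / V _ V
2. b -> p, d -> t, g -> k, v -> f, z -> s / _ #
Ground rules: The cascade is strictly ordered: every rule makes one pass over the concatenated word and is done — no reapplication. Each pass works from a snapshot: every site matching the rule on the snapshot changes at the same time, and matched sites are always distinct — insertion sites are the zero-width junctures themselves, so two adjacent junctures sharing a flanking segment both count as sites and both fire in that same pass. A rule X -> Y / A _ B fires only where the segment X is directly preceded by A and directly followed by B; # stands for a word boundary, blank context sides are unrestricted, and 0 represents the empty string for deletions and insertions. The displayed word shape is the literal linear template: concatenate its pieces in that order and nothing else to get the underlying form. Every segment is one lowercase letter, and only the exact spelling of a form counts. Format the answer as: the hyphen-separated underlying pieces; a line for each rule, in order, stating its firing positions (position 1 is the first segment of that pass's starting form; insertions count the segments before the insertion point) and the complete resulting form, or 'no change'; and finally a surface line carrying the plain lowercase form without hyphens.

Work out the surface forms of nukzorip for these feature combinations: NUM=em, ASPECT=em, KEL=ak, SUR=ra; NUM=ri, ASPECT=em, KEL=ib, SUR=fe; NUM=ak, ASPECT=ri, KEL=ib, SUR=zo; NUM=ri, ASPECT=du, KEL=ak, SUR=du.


cell NUM=em, ASPECT=em, KEL=ak, SUR=ra:
underlying: su-nukzorip-ud-u-ob
1. f -> v, k -> g, p -> b, s -> z, t -> d / V _ V: fires at position(s) 10: sunukzoribuduob
2. b -> p, d -> t, g -> k, v -> f, z -> s / _ #: fires at position(s) 15: sunukzoribuduop
surface: sunukzoribuduop

cell NUM=ri, ASPECT=em, KEL=ib, SUR=fe:
underlying: su-nukzorip-lu-so-o
1. f -> v, k -> g, p -> b, s -> z, t -> d / V _ V: fires at position(s) 13: sunukzoripluzoo
2. b -> p, d -> t, g -> k, v -> f, z -> s / _ #: no change
surface: sunukzoripluzoo

cell NUM=ak, ASPECT=ri, KEL=ib, SUR=zo:
underlying: sup-nukzorip-no-so-s
1. f -> v, k -> g, p -> b, s -> z, t -> d / V _ V: fires at position(s) 14: supnukzoripnozos
2. b -> p, d -> t, g -> k, v -> f, z -> s / _ #: no change
surface: supnukzoripnozos

cell NUM=ri, ASPECT=du, KEL=ak, SUR=du:
underlying: di-nukzorip-lu-u-fz
1. f -> v, k -> g, p -> b, s -> z, t -> d / V _ V: no change
2. b -> p, d -> t, g -> k, v -> f, z -> s / _ #: fires at position(s) 15: dinukzoripluufs
surface: dinukzoripluufs


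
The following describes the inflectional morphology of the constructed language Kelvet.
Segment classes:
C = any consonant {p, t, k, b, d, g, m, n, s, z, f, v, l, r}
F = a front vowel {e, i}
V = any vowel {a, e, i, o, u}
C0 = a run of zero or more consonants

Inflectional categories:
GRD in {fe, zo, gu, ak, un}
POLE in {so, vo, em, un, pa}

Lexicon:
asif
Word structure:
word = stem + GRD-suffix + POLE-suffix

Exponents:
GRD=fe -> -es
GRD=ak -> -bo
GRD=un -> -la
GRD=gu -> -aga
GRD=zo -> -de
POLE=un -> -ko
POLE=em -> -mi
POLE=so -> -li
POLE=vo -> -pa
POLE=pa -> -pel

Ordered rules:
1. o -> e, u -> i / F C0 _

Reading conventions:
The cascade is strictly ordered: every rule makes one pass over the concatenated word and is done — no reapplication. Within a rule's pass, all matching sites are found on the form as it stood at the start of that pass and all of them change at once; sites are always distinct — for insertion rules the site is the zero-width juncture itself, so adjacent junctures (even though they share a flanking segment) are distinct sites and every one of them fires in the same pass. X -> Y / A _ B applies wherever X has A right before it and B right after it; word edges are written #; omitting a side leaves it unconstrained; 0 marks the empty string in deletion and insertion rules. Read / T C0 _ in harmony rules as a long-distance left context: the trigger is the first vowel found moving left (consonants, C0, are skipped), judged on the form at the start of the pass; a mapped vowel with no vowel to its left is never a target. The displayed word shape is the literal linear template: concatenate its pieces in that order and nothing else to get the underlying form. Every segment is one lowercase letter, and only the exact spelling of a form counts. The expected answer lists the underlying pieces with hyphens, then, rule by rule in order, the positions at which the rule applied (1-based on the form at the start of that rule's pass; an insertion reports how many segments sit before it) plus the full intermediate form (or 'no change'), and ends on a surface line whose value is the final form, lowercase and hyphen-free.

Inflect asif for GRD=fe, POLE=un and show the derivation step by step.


underlying: asif-es-ko
1. o -> e, u -> i / F C0 _: fires at position(s) 8: asifeske
surface: asifeske


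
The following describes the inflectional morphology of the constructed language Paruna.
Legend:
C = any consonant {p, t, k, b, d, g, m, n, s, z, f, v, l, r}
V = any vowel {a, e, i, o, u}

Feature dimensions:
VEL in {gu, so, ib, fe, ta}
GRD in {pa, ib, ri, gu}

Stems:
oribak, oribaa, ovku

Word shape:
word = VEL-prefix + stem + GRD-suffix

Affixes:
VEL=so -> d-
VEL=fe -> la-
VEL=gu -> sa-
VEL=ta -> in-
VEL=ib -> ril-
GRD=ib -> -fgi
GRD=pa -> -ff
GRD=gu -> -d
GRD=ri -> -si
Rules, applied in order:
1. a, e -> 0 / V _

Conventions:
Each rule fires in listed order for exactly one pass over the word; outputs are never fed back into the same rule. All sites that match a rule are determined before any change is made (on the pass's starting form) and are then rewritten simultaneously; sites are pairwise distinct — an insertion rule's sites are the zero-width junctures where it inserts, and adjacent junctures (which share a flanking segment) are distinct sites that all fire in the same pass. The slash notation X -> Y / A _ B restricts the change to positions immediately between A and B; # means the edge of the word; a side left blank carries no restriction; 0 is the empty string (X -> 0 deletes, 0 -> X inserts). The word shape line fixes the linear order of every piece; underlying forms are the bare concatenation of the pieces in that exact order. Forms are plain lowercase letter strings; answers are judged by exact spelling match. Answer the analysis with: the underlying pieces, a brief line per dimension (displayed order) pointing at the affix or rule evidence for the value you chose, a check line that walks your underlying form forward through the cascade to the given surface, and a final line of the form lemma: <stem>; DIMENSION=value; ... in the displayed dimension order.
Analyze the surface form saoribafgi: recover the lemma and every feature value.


underlying: sa-oribaa-fgi
VEL=gu - signalled by the affix sa-
GRD=ib - signalled by the affix -fgi
check: saoribaafgi -> saoribafgi
lemma: oribaa; VEL=gu; GRD=ib


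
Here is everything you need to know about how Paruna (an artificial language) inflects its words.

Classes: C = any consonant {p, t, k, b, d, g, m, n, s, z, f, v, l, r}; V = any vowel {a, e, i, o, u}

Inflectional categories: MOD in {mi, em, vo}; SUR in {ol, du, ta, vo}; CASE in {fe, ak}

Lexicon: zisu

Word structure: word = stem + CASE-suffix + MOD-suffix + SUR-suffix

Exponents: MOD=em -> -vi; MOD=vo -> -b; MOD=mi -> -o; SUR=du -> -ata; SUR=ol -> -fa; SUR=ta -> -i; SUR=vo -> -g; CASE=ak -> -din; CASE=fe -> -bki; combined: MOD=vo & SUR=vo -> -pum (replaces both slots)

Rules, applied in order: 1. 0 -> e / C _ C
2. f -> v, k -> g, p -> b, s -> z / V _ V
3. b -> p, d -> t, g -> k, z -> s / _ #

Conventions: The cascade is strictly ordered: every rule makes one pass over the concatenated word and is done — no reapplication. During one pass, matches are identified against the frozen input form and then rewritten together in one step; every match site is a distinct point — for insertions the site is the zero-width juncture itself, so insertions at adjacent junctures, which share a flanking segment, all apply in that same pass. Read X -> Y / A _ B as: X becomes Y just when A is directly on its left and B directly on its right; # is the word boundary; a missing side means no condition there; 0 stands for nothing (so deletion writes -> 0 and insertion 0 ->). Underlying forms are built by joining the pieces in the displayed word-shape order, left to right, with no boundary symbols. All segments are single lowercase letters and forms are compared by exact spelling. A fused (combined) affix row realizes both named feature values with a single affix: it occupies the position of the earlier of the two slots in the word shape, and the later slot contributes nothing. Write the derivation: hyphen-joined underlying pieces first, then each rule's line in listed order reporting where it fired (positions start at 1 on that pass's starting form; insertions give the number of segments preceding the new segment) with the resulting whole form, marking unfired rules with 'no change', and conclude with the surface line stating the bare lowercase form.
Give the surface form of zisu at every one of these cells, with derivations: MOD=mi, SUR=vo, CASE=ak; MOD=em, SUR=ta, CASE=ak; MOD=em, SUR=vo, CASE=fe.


cell MOD=mi, SUR=vo, CASE=ak:
underlying: zisu-din-o-g
1. 0 -> e / C _ C: no change
2. f -> v, k -> g, p -> b, s -> z / V _ V: fires at position(s) 3: zizudinog
3. b -> p, d -> t, g -> k, z -> s / _ #: fires at position(s) 9: zizudinok
surface: zizudinok

cell MOD=em, SUR=ta, CASE=ak:
underlying: zisu-din-vi-i
1. 0 -> e / C _ C: inserts after position(s) 7: zisudinevii
2. f -> v, k -> g, p -> b, s -> z / V _ V: fires at position(s) 3: zizudinevii
3. b -> p, d -> t, g -> k, z -> s / _ #: no change
surface: zizudinevii

cell MOD=em, SUR=vo, CASE=fe:
underlying: zisu-bki-vi-g
1. 0 -> e / C _ C: inserts after position(s) 5: zisubekivig
2. f -> v, k -> g, p -> b, s -> z / V _ V: fires at position(s) 3, 7: zizubegivig
3. b -> p, d -> t, g -> k, z -> s / _ #: fires at position(s) 11: zizubegivik
surface: zizubegivik


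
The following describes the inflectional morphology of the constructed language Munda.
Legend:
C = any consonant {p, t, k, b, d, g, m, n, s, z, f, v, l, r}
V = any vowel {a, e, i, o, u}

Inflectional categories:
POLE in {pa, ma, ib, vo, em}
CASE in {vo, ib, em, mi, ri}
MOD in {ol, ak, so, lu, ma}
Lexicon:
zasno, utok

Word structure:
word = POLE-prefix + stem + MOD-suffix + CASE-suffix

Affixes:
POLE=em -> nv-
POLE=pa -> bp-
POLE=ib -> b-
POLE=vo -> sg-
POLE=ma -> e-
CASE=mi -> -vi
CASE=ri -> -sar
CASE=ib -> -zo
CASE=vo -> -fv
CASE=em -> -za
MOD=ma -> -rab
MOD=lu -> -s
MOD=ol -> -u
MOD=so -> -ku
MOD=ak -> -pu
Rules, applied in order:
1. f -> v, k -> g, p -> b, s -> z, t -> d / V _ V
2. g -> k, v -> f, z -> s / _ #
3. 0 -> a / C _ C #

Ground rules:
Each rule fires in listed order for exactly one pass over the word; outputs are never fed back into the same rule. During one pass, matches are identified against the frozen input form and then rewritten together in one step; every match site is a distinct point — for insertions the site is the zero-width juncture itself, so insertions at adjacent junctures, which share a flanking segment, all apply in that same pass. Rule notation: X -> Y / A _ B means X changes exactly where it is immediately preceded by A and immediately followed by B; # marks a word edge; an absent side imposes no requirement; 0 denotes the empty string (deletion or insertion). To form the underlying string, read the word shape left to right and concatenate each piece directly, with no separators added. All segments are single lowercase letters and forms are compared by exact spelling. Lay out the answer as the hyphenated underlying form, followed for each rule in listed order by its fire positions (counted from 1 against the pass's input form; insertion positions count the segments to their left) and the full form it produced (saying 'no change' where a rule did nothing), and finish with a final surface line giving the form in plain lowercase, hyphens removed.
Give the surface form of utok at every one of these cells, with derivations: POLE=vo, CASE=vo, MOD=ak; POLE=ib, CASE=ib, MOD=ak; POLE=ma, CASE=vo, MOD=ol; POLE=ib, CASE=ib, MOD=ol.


cell POLE=vo, CASE=vo, MOD=ak:
underlying: sg-utok-pu-fv
1. f -> v, k -> g, p -> b, s -> z, t -> d / V _ V: fires at position(s) 4: sgudokpufv
2. g -> k, v -> f, z -> s / _ #: fires at position(s) 10: sgudokpuff
3. 0 -> a / C _ C #: inserts after position(s) 9: sgudokpufaf
surface: sgudokpufaf

cell POLE=ib, CASE=ib, MOD=ak:
underlying: b-utok-pu-zo
1. f -> v, k -> g, p -> b, s -> z, t -> d / V _ V: fires at position(s) 3: budokpuzo
2. g -> k, v -> f, z -> s / _ #: no change
3. 0 -> a / C _ C #: no change
surface: budokpuzo

cell POLE=ma, CASE=vo, MOD=ol:
underlying: e-utok-u-fv
1. f -> v, k -> g, p -> b, s -> z, t -> d / V _ V: fires at position(s) 3, 5: eudogufv
2. g -> k, v -> f, z -> s / _ #: fires at position(s) 8: eudoguff
3. 0 -> a / C _ C #: inserts after position(s) 7: eudogufaf
surface: eudogufaf

cell POLE=ib, CASE=ib, MOD=ol:
underlying: b-utok-u-zo
1. f -> v, k -> g, p -> b, s -> z, t -> d / V _ V: fires at position(s) 3, 5: budoguzo
2. g -> k, v -> f, z -> s / _ #: no change
3. 0 -> a / C _ C #: no change
surface: budoguzo


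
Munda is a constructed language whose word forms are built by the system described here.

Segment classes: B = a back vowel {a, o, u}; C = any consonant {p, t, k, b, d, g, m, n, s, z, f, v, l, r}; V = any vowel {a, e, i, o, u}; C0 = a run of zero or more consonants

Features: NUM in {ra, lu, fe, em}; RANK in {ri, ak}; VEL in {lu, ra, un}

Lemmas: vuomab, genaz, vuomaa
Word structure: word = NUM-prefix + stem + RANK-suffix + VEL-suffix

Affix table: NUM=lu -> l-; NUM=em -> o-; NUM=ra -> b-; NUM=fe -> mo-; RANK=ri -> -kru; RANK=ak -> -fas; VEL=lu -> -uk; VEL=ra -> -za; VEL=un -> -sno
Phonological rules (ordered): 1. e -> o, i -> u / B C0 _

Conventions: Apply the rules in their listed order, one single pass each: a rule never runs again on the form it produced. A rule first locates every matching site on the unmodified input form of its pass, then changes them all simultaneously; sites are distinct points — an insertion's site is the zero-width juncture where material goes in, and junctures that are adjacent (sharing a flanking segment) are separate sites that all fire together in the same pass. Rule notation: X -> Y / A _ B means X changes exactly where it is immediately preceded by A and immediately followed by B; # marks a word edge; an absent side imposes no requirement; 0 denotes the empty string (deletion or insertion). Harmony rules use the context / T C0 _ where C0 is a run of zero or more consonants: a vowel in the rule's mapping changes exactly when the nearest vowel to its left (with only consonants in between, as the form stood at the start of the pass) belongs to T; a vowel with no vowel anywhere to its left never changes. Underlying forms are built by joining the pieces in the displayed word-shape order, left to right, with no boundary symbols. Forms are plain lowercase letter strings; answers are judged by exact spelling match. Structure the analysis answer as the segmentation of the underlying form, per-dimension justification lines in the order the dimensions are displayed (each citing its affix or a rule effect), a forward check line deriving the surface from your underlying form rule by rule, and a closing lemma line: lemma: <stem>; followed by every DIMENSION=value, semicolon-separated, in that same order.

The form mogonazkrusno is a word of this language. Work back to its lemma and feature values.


underlying: mo-genaz-kru-sno
NUM=fe - signalled by the affix mo-
RANK=ri - signalled by the affix -kru
VEL=un - signalled by the affix -sno
check: mogenazkrusno -> mogonazkrusno
lemma: genaz; NUM=fe; RANK=ri; VEL=un


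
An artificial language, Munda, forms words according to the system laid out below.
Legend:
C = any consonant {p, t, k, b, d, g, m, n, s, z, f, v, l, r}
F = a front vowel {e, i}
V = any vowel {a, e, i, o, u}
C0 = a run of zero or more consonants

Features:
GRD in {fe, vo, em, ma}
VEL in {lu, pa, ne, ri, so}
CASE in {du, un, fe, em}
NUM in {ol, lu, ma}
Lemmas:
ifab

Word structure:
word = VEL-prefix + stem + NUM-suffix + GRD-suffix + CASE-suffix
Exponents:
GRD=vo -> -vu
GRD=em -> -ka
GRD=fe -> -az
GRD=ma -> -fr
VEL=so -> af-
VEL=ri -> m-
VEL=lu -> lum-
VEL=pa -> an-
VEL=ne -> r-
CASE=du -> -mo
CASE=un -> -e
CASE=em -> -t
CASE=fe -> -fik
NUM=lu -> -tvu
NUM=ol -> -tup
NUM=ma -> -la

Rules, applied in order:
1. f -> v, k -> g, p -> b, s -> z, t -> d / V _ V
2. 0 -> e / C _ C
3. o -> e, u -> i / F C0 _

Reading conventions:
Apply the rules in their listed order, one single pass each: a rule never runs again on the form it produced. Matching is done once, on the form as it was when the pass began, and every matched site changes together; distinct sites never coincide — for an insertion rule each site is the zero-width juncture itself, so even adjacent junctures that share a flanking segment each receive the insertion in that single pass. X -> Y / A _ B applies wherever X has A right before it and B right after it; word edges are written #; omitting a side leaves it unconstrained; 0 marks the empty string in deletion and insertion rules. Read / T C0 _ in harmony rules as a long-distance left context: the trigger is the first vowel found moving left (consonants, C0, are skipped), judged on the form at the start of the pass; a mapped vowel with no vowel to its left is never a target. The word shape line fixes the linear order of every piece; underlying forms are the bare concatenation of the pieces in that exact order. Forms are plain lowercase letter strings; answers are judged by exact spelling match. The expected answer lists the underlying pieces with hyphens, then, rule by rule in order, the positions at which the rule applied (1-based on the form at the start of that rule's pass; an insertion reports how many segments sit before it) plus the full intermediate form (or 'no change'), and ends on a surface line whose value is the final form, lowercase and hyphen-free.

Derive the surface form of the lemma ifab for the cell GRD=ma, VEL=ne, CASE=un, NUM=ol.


underlying: r-ifab-tup-fr-e
1. f -> v, k -> g, p -> b, s -> z, t -> d / V _ V: fires at position(s) 3: rivabtupfre
2. 0 -> e / C _ C: inserts after position(s) 5, 8, 9: rivabetupefere
3. o -> e, u -> i / F C0 _: fires at position(s) 8: rivabetipefere
surface: rivabetipefere


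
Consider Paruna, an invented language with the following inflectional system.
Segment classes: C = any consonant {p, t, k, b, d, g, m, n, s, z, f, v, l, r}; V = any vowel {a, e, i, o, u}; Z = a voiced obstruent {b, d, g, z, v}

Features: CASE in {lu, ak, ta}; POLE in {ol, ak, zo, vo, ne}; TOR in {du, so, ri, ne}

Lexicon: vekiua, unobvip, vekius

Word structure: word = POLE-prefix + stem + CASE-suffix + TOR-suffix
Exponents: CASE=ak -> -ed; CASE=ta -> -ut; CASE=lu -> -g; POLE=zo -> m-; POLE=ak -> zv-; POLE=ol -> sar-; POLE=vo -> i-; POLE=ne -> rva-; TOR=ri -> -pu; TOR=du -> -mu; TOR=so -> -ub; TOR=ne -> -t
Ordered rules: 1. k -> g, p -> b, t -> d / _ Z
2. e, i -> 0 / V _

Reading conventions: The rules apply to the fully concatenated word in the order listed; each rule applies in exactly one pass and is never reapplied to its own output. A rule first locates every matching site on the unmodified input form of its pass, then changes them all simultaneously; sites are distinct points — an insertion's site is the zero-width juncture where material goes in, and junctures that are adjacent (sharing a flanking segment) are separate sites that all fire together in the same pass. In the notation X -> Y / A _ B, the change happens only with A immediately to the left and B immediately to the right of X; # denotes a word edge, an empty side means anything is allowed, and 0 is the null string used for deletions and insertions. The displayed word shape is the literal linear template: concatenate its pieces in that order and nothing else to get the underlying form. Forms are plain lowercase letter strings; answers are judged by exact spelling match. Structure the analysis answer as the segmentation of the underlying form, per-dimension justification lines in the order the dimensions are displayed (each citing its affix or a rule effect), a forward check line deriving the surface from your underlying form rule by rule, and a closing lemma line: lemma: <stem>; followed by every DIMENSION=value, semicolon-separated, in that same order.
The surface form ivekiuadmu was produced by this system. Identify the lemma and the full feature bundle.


underlying: i-vekiua-ed-mu
CASE=ak - signalled by the affix -ed
POLE=vo - signalled by the affix i-
TOR=du - signalled by the affix -mu
check: ivekiuaedmu -> ivekiuaedmu -> ivekiuadmu
lemma: vekiua; CASE=ak; POLE=vo; TOR=du


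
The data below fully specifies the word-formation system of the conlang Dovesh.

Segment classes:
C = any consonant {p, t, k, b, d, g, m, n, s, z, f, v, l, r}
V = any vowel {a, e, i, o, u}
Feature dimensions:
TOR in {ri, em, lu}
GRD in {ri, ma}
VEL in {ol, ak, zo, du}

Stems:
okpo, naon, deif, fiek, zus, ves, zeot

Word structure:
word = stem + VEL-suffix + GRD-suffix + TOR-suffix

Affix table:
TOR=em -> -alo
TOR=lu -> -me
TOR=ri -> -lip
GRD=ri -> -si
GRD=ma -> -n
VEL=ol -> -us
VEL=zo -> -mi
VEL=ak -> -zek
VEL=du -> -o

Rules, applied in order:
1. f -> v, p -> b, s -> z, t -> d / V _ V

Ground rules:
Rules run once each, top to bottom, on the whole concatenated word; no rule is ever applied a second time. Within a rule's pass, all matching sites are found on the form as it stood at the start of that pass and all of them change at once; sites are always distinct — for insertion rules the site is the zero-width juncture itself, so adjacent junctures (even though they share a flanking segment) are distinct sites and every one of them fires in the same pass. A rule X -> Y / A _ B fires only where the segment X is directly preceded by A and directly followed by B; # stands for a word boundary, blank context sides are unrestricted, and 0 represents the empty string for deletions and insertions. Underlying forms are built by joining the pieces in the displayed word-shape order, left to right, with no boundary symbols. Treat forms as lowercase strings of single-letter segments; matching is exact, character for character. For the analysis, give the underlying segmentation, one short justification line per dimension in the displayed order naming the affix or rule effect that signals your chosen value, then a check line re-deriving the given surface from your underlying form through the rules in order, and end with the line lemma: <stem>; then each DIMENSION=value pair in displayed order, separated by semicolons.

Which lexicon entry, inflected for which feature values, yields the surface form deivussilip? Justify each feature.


underlying: deif-us-si-lip
TOR=ri - signalled by the affix -lip
GRD=ri - signalled by the affix -si
VEL=ol - signalled by the affix -us
check: deifussilip -> deivussilip
lemma: deif; TOR=ri; GRD=ri; VEL=ol


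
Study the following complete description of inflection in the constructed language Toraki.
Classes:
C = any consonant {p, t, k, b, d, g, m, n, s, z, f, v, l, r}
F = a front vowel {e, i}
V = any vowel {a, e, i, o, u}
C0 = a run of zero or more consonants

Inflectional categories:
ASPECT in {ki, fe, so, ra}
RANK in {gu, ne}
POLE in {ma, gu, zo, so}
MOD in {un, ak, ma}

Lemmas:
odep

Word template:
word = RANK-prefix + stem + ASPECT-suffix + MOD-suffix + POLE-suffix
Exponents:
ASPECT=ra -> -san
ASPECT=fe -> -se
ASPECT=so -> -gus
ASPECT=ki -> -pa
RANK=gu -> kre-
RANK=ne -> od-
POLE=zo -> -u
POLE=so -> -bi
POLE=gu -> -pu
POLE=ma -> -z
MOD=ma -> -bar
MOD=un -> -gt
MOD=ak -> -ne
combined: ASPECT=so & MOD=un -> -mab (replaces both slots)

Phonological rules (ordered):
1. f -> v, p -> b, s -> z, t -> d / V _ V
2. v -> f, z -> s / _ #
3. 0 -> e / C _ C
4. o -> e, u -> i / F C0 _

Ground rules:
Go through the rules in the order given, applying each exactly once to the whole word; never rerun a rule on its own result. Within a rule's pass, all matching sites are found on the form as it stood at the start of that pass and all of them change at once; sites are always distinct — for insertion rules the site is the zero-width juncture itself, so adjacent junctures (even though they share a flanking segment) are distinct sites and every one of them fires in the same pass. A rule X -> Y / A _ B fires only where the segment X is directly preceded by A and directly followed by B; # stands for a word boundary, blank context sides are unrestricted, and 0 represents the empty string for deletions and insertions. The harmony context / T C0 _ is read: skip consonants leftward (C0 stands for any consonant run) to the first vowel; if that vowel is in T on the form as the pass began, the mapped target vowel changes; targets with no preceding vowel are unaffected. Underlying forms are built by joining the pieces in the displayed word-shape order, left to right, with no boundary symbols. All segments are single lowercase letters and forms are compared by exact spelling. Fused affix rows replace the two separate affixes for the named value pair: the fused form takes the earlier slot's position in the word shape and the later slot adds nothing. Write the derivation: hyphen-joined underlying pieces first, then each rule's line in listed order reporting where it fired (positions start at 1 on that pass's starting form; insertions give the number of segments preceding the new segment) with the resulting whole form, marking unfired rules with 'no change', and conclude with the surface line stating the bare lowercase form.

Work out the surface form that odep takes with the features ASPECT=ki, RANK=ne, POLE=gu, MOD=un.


underlying: od-odep-pa-gt-pu
1. f -> v, p -> b, s -> z, t -> d / V _ V: no change
2. v -> f, z -> s / _ #: no change
3. 0 -> e / C _ C: inserts after position(s) 6, 9, 10: ododepepagetepu
4. o -> e, u -> i / F C0 _: fires at position(s) 15: ododepepagetepi
surface: ododepepagetepi
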